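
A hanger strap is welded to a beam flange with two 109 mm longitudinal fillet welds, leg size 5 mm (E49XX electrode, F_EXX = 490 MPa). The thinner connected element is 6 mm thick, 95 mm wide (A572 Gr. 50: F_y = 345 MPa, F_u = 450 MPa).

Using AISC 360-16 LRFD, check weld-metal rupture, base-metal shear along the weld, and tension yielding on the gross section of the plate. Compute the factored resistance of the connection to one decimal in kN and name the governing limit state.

Weld metal: throat = 0.707×5 = 3.535 mm, L = 2×109 = 218 mm. φR_n = 0.75 × 0.6 × 490 × 3.535 × 218 = 169.9 kN.
Base metal shear (6 mm plate): yield φR_n = 1.0×0.6×345×6×218 = 270.8 kN; rupture φR_n = 0.75×0.6×450×6×218 = 264.9 kN; take 264.9 kN (rupture).
Tension yield (gross): A_g = 95×6 = 570 mm². φR_n = 0.90 × 345 × 570 = 177.0 kN.
Governing: min(169.9, 264.9, 177.0) = 169.9 kN → weld metal.

169.9 kN (weld metal governs)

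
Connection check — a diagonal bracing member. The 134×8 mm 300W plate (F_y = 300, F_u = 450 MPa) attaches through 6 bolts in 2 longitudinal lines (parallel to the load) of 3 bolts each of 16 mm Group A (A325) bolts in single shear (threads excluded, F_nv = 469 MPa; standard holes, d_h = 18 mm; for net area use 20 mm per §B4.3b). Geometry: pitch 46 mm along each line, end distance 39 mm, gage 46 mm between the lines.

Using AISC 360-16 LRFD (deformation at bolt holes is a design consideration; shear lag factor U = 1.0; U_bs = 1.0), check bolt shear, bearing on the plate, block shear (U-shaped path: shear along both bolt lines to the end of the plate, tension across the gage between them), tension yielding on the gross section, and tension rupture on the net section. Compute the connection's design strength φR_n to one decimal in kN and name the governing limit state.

Bolt shear: A_b = π(16)²/4 = 201.06 mm². φR_n = 0.75 × 469 × 201.06 × 6 × 1 = 424.3 kN.
Bearing (8 mm plate, F_u = 450 MPa): end bolts L_c = 39 − 18/2 = 30, R_n = min(1.2×30×8×450, 2.4×16×8×450) = 129.6 kN/bolt; interior L_c = 46 − 18 = 28, R_n = 120.96 kN/bolt. φR_n = 0.75 × (2×129.6 + 4×120.96) = 557.3 kN.
Block shear: shear path 2×[39+2×46] = 2×131 mm, A_gv = 2096, A_nv = 2×(131 − 2.5×20)×8 = 1296 mm²; tension across gage: (46 − 1×20)×8 = 208 mm². R_n = min(0.6×450×1296, 0.6×300×2096) + 1.0×450×208 = min(349.92, 377.28) + 93.6 = 443.52 kN. φR_n = 0.75 × 443.52 = 332.6 kN.
Tension yield (gross): A_g = 134×8 = 1072 mm². φR_n = 0.90 × 300 × 1072 = 289.4 kN.
Tension rupture (net): A_n = (134 − 2×20)×8 = 752 mm² (U = 1.0, A_e = A_n). φR_n = 0.75 × 450 × 752 = 253.8 kN.
Governing: min(424.3, 557.3, 332.6, 289.4, 253.8) = 253.8 kN → net-section rupture.

253.8 kN (net-section rupture governs)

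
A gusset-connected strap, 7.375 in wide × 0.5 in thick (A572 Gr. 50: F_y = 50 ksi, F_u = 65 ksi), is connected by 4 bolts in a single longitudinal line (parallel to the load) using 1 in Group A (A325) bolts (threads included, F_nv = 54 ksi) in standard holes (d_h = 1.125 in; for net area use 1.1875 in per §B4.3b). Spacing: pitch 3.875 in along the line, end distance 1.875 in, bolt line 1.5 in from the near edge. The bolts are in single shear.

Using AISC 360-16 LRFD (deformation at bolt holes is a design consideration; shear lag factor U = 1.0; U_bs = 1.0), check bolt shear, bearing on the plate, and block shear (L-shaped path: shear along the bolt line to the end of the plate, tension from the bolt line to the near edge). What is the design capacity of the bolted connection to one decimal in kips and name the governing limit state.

Bolt shear: A_b = π(1)²/4 = 0.7854 in². φR_n = 0.75 × 54 × 0.7854 × 4 × 1 = 127.2 kips.
Bearing (0.5 in plate, F_u = 65 ksi): end bolts L_c = 1.875 − 1.125/2 = 1.3125, R_n = min(1.2×1.3125×0.5×65, 2.4×1×0.5×65) = 51.188 kips/bolt; interior L_c = 3.875 − 1.125 = 2.75, R_n = 78 kips/bolt. φR_n = 0.75 × (1×51.188 + 3×78) = 213.9 kips.
Block shear: shear path 1×[1.875+3×3.875] = 1×13.5 in, A_gv = 6.75, A_nv = 1×(13.5 − 3.5×1.1875)×0.5 = 4.6719 in²; tension to near edge: (1.5 − 0.5×1.1875)×0.5 = 0.45313 in². R_n = min(0.6×65×4.6719, 0.6×50×6.75) + 1.0×65×0.45313 = min(182.2, 202.5) + 29.453 = 211.65 kips. φR_n = 0.75 × 211.65 = 158.7 kips.
Governing: min(127.2, 213.9, 158.7) = 127.2 kips → bolt shear.

127.2 kips (bolt shear governs)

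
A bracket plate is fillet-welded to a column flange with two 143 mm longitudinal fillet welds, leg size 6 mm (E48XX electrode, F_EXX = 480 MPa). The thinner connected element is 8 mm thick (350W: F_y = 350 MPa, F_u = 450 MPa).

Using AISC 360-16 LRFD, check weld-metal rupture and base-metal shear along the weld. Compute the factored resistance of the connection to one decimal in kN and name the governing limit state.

262.1 kN (weld metal governs)

Weld metal: throat = 0.707×6 = 4.242 mm, L = 2×143 = 286 mm. φR_n = 0.75 × 0.6 × 480 × 4.242 × 286 = 262.1 kN.
Base metal shear (8 mm plate): yield φR_n = 1.0×0.6×350×8×286 = 480.5 kN; rupture φR_n = 0.75×0.6×450×8×286 = 463.3 kN; take 463.3 kN (rupture).
Governing: min(262.1, 463.3) = 262.1 kN → weld metal.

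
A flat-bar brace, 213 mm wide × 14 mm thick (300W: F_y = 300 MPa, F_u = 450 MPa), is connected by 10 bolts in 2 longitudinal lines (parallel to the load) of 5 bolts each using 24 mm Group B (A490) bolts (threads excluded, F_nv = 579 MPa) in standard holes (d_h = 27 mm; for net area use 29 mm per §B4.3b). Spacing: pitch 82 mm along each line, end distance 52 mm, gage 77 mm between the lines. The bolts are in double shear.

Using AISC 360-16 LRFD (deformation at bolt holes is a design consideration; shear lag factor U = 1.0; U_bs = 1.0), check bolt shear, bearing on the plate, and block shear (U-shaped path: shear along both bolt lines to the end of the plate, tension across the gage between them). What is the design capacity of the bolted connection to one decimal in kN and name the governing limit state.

1641.5 kN (block shear governs)

Bolt shear: A_b = π(24)²/4 = 452.39 mm². φR_n = 0.75 × 579 × 452.39 × 10 × 2 = 3929.0 kN.
Bearing (14 mm plate, F_u = 450 MPa): end bolts L_c = 52 − 27/2 = 38.5, R_n = min(1.2×38.5×14×450, 2.4×24×14×450) = 291.06 kN/bolt; interior L_c = 82 − 27 = 55, R_n = 362.88 kN/bolt. φR_n = 0.75 × (2×291.06 + 8×362.88) = 2613.9 kN.
Block shear: shear path 2×[52+4×82] = 2×380 mm, A_gv = 10640, A_nv = 2×(380 − 4.5×29)×14 = 6986 mm²; tension across gage: (77 − 1×29)×14 = 672 mm². R_n = min(0.6×450×6986, 0.6×300×10640) + 1.0×450×672 = min(1886.2, 1915.2) + 302.4 = 2188.6 kN. φR_n = 0.75 × 2188.6 = 1641.5 kN.
Governing: min(3929.0, 2613.9, 1641.5) = 1641.5 kN → block shear.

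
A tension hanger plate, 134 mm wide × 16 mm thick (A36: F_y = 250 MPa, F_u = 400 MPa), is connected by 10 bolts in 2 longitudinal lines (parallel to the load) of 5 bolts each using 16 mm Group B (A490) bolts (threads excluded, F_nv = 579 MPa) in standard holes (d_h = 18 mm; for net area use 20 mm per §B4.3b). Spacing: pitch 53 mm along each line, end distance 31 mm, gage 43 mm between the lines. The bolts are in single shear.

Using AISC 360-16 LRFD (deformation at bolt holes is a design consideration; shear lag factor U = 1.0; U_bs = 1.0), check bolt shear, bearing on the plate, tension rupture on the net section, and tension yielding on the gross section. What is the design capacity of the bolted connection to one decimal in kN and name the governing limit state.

Bolt shear: A_b = π(16)²/4 = 201.06 mm². φR_n = 0.75 × 579 × 201.06 × 10 × 1 = 873.1 kN.
Bearing (16 mm plate, F_u = 400 MPa): end bolts L_c = 31 − 18/2 = 22, R_n = min(1.2×22×16×400, 2.4×16×16×400) = 168.96 kN/bolt; interior L_c = 53 − 18 = 35, R_n = 245.76 kN/bolt. φR_n = 0.75 × (2×168.96 + 8×245.76) = 1728.0 kN.
Tension rupture (net): A_n = (134 − 2×20)×16 = 1504 mm² (U = 1.0, A_e = A_n). φR_n = 0.75 × 400 × 1504 = 451.2 kN.
Tension yield (gross): A_g = 134×16 = 2144 mm². φR_n = 0.90 × 250 × 2144 = 482.4 kN.
Governing: min(873.1, 1728.0, 451.2, 482.4) = 451.2 kN → net-section rupture.

451.2 kN (net-section rupture governs)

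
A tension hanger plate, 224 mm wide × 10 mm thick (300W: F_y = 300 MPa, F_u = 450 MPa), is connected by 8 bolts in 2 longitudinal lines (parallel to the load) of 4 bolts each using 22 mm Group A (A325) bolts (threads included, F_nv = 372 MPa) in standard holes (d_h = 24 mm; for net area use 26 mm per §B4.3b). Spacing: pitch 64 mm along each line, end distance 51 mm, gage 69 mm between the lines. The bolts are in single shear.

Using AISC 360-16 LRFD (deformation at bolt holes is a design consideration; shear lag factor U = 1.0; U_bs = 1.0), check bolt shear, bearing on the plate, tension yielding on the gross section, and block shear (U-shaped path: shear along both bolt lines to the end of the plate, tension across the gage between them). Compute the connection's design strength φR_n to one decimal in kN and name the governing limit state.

Bolt shear: A_b = π(22)²/4 = 380.13 mm². φR_n = 0.75 × 372 × 380.13 × 8 × 1 = 848.5 kN.
Bearing (10 mm plate, F_u = 450 MPa): end bolts L_c = 51 − 24/2 = 39, R_n = min(1.2×39×10×450, 2.4×22×10×450) = 210.6 kN/bolt; interior L_c = 64 − 24 = 40, R_n = 216 kN/bolt. φR_n = 0.75 × (2×210.6 + 6×216) = 1287.9 kN.
Tension yield (gross): A_g = 224×10 = 2240 mm². φR_n = 0.90 × 300 × 2240 = 604.8 kN.
Block shear: shear path 2×[51+3×64] = 2×243 mm, A_gv = 4860, A_nv = 2×(243 − 3.5×26)×10 = 3040 mm²; tension across gage: (69 − 1×26)×10 = 430 mm². R_n = min(0.6×450×3040, 0.6×300×4860) + 1.0×450×430 = min(820.8, 874.8) + 193.5 = 1014.3 kN. φR_n = 0.75 × 1014.3 = 760.7 kN.
Governing: min(848.5, 1287.9, 604.8, 760.7) = 604.8 kN → gross-section yield.

604.8 kN (gross-section yield governs)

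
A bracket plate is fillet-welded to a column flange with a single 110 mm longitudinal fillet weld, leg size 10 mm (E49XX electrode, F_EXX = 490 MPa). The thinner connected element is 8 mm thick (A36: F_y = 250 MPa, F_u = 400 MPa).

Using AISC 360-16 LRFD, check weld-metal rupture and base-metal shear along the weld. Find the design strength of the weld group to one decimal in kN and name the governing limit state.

Weld metal: throat = 0.707×10 = 7.07 mm, L = 110 mm. φR_n = 0.75 × 0.6 × 490 × 7.07 × 110 = 171.5 kN.
Base metal shear (8 mm plate): yield φR_n = 1.0×0.6×250×8×110 = 132.0 kN; rupture φR_n = 0.75×0.6×400×8×110 = 158.4 kN; take 132.0 kN (yield).
Governing: min(171.5, 132.0) = 132.0 kN → base-metal shear.

132.0 kN (base-metal shear governs)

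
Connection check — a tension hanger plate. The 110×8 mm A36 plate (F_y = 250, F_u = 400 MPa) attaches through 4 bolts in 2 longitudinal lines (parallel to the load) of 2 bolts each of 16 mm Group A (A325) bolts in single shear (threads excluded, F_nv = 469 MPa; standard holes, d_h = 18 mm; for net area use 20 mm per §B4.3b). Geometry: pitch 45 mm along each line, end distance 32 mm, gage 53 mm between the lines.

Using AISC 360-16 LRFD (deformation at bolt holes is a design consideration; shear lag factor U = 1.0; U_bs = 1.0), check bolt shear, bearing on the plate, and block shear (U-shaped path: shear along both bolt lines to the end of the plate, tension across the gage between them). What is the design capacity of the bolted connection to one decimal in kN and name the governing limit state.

214.6 kN (block shear governs)

Bolt shear: A_b = π(16)²/4 = 201.06 mm². φR_n = 0.75 × 469 × 201.06 × 4 × 1 = 282.9 kN.
Bearing (8 mm plate, F_u = 400 MPa): end bolts L_c = 32 − 18/2 = 23, R_n = min(1.2×23×8×400, 2.4×16×8×400) = 88.32 kN/bolt; interior L_c = 45 − 18 = 27, R_n = 103.68 kN/bolt. φR_n = 0.75 × (2×88.32 + 2×103.68) = 288.0 kN.
Block shear: shear path 2×[32+1×45] = 2×77 mm, A_gv = 1232, A_nv = 2×(77 − 1.5×20)×8 = 752 mm²; tension across gage: (53 − 1×20)×8 = 264 mm². R_n = min(0.6×400×752, 0.6×250×1232) + 1.0×400×264 = min(180.48, 184.8) + 105.6 = 286.08 kN. φR_n = 0.75 × 286.08 = 214.6 kN.
Governing: min(282.9, 288.0, 214.6) = 214.6 kN → block shear.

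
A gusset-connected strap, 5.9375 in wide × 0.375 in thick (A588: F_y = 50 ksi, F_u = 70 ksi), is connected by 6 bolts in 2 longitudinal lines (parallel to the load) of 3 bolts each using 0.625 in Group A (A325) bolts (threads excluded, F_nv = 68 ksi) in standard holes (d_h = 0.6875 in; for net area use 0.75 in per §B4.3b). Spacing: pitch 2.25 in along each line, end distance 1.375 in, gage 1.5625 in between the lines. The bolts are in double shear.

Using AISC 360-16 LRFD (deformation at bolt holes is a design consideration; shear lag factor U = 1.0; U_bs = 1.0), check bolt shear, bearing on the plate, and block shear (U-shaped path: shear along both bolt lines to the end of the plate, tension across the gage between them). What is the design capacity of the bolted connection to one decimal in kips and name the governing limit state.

Bolt shear: A_b = π(0.625)²/4 = 0.3068 in². φR_n = 0.75 × 68 × 0.3068 × 6 × 2 = 187.8 kips.
Bearing (0.375 in plate, F_u = 70 ksi): end bolts L_c = 1.375 − 0.6875/2 = 1.03125, R_n = min(1.2×1.03125×0.375×70, 2.4×0.625×0.375×70) = 32.484 kips/bolt; interior L_c = 2.25 − 0.6875 = 1.5625, R_n = 39.375 kips/bolt. φR_n = 0.75 × (2×32.484 + 4×39.375) = 166.9 kips.
Block shear: shear path 2×[1.375+2×2.25] = 2×5.875 in, A_gv = 4.4063, A_nv = 2×(5.875 − 2.5×0.75)×0.375 = 3 in²; tension across gage: (1.5625 − 1×0.75)×0.375 = 0.30469 in². R_n = min(0.6×70×3, 0.6×50×4.4063) + 1.0×70×0.30469 = min(126, 132.19) + 21.328 = 147.33 kips. φR_n = 0.75 × 147.33 = 110.5 kips.
Governing: min(187.8, 166.9, 110.5) = 110.5 kips → block shear.

110.5 kips (block shear governs)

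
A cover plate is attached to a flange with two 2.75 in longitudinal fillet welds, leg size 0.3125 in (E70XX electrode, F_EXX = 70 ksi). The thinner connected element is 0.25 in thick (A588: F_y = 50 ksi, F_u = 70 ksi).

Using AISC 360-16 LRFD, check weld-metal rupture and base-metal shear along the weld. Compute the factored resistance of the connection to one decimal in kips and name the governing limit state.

38.3 kips (weld metal governs)

Weld metal: throat = 0.707×0.3125 = 0.22094 in, L = 2×2.75 = 5.5 in. φR_n = 0.75 × 0.6 × 70 × 0.22094 × 5.5 = 38.3 kips.
Base metal shear (0.25 in plate): yield φR_n = 1.0×0.6×50×0.25×5.5 = 41.3 kips; rupture φR_n = 0.75×0.6×70×0.25×5.5 = 43.3 kips; take 41.3 kips (yield).
Governing: min(38.3, 41.3) = 38.3 kips → weld metal.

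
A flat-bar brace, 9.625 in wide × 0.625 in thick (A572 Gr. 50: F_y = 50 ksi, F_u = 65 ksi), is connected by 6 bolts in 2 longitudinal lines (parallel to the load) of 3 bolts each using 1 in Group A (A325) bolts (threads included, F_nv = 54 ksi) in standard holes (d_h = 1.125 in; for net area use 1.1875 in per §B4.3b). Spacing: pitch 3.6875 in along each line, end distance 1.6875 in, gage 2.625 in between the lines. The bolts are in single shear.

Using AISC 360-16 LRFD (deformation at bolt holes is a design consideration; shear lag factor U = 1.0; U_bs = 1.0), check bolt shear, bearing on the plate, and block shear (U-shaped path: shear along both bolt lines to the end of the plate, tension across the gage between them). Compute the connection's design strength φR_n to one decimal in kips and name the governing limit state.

Bolt shear: A_b = π(1)²/4 = 0.7854 in². φR_n = 0.75 × 54 × 0.7854 × 6 × 1 = 190.9 kips.
Bearing (0.625 in plate, F_u = 65 ksi): end bolts L_c = 1.6875 − 1.125/2 = 1.125, R_n = min(1.2×1.125×0.625×65, 2.4×1×0.625×65) = 54.844 kips/bolt; interior L_c = 3.6875 − 1.125 = 2.5625, R_n = 97.5 kips/bolt. φR_n = 0.75 × (2×54.844 + 4×97.5) = 374.8 kips.
Block shear: shear path 2×[1.6875+2×3.6875] = 2×9.0625 in, A_gv = 11.328, A_nv = 2×(9.0625 − 2.5×1.1875)×0.625 = 7.6172 in²; tension across gage: (2.625 − 1×1.1875)×0.625 = 0.89844 in². R_n = min(0.6×65×7.6172, 0.6×50×11.328) + 1.0×65×0.89844 = min(297.07, 339.84) + 58.399 = 355.47 kips. φR_n = 0.75 × 355.47 = 266.6 kips.
Governing: min(190.9, 374.8, 266.6) = 190.9 kips → bolt shear.

190.9 kips (bolt shear governs)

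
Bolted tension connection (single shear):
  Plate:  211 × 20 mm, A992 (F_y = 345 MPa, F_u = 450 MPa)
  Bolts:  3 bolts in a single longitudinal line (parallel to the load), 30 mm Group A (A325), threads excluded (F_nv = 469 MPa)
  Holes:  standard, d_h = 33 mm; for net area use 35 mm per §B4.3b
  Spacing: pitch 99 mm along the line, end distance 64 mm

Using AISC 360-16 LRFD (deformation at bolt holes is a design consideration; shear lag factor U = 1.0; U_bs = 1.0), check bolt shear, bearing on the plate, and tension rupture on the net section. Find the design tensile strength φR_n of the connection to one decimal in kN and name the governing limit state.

Bolt shear: A_b = π(30)²/4 = 706.86 mm². φR_n = 0.75 × 469 × 706.86 × 3 × 1 = 745.9 kN.
Bearing (20 mm plate, F_u = 450 MPa): end bolts L_c = 64 − 33/2 = 47.5, R_n = min(1.2×47.5×20×450, 2.4×30×20×450) = 513 kN/bolt; interior L_c = 99 − 33 = 66, R_n = 648 kN/bolt. φR_n = 0.75 × (1×513 + 2×648) = 1356.8 kN.
Tension rupture (net): A_n = (211 − 1×35)×20 = 3520 mm² (U = 1.0, A_e = A_n). φR_n = 0.75 × 450 × 3520 = 1188.0 kN.
Governing: min(745.9, 1356.8, 1188.0) = 745.9 kN → bolt shear.

745.9 kN (bolt shear governs)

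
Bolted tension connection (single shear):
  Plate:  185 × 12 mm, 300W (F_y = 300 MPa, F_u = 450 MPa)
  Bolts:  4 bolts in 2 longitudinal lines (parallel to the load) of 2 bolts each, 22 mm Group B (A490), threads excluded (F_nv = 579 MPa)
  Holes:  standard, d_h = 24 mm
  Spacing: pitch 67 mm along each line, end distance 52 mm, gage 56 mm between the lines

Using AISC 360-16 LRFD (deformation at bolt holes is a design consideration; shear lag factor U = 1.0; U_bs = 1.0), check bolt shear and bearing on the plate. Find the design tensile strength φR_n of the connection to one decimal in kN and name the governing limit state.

660.3 kN (bolt shear governs)

Bolt shear: A_b = π(22)²/4 = 380.13 mm². φR_n = 0.75 × 579 × 380.13 × 4 × 1 = 660.3 kN.
Bearing (12 mm plate, F_u = 450 MPa): end bolts L_c = 52 − 24/2 = 40, R_n = min(1.2×40×12×450, 2.4×22×12×450) = 259.2 kN/bolt; interior L_c = 67 − 24 = 43, R_n = 278.64 kN/bolt. φR_n = 0.75 × (2×259.2 + 2×278.64) = 806.8 kN.
Governing: min(660.3, 806.8) = 660.3 kN → bolt shear.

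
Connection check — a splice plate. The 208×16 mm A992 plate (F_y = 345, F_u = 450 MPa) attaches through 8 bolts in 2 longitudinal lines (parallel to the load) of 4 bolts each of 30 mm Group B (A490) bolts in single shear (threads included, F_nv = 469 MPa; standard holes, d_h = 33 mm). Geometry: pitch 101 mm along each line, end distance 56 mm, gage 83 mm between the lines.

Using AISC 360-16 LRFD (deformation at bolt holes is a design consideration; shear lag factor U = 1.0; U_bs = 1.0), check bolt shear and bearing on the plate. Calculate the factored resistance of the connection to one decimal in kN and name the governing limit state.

Bolt shear: A_b = π(30)²/4 = 706.86 mm². φR_n = 0.75 × 469 × 706.86 × 8 × 1 = 1989.1 kN.
Bearing (16 mm plate, F_u = 450 MPa): end bolts L_c = 56 − 33/2 = 39.5, R_n = min(1.2×39.5×16×450, 2.4×30×16×450) = 341.28 kN/bolt; interior L_c = 101 − 33 = 68, R_n = 518.4 kN/bolt. φR_n = 0.75 × (2×341.28 + 6×518.4) = 2844.7 kN.
Governing: min(1989.1, 2844.7) = 1989.1 kN → bolt shear.

1989.1 kN (bolt shear governs)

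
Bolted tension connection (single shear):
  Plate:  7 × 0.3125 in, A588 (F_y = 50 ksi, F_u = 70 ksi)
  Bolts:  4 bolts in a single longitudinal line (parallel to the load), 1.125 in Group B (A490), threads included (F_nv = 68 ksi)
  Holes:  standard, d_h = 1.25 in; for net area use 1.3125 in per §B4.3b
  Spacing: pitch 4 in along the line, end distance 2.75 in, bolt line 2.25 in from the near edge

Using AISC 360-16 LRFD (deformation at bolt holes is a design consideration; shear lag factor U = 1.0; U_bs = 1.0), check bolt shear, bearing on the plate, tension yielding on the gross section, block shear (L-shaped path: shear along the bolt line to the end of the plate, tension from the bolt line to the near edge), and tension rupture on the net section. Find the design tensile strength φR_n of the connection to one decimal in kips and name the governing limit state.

93.3 kips (net-section rupture governs)

Bolt shear: A_b = π(1.125)²/4 = 0.99402 in². φR_n = 0.75 × 68 × 0.99402 × 4 × 1 = 202.8 kips.
Bearing (0.3125 in plate, F_u = 70 ksi): end bolts L_c = 2.75 − 1.25/2 = 2.125, R_n = min(1.2×2.125×0.3125×70, 2.4×1.125×0.3125×70) = 55.781 kips/bolt; interior L_c = 4 − 1.25 = 2.75, R_n = 59.063 kips/bolt. φR_n = 0.75 × (1×55.781 + 3×59.063) = 174.7 kips.
Tension yield (gross): A_g = 7×0.3125 = 2.1875 in². φR_n = 0.90 × 50 × 2.1875 = 98.4 kips.
Block shear: shear path 1×[2.75+3×4] = 1×14.75 in, A_gv = 4.6094, A_nv = 1×(14.75 − 3.5×1.3125)×0.3125 = 3.1738 in²; tension to near edge: (2.25 − 0.5×1.3125)×0.3125 = 0.49805 in². R_n = min(0.6×70×3.1738, 0.6×50×4.6094) + 1.0×70×0.49805 = min(133.3, 138.28) + 34.864 = 168.16 kips. φR_n = 0.75 × 168.16 = 126.1 kips.
Tension rupture (net): A_n = (7 − 1×1.3125)×0.3125 = 1.7773 in² (U = 1.0, A_e = A_n). φR_n = 0.75 × 70 × 1.7773 = 93.3 kips.
Governing: min(202.8, 174.7, 98.4, 126.1, 93.3) = 93.3 kips → net-section rupture.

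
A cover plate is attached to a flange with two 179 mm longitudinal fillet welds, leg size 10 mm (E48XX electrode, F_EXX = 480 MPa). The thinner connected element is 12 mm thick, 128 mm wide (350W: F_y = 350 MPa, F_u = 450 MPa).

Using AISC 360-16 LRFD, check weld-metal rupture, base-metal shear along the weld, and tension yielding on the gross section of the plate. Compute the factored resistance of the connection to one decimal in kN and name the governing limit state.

Weld metal: throat = 0.707×10 = 7.07 mm, L = 2×179 = 358 mm. φR_n = 0.75 × 0.6 × 480 × 7.07 × 358 = 546.7 kN.
Base metal shear (12 mm plate): yield φR_n = 1.0×0.6×350×12×358 = 902.2 kN; rupture φR_n = 0.75×0.6×450×12×358 = 869.9 kN; take 869.9 kN (rupture).
Tension yield (gross): A_g = 128×12 = 1536 mm². φR_n = 0.90 × 350 × 1536 = 483.8 kN.
Governing: min(546.7, 869.9, 483.8) = 483.8 kN → gross-section yield.

483.8 kN (gross-section yield governs)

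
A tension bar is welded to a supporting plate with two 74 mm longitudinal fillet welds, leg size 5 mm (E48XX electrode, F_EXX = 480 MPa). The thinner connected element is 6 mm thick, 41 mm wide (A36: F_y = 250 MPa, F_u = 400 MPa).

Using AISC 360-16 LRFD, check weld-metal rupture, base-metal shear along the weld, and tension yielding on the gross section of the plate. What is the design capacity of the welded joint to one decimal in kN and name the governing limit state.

Weld metal: throat = 0.707×5 = 3.535 mm, L = 2×74 = 148 mm. φR_n = 0.75 × 0.6 × 480 × 3.535 × 148 = 113.0 kN.
Base metal shear (6 mm plate): yield φR_n = 1.0×0.6×250×6×148 = 133.2 kN; rupture φR_n = 0.75×0.6×400×6×148 = 159.8 kN; take 133.2 kN (yield).
Tension yield (gross): A_g = 41×6 = 246 mm². φR_n = 0.90 × 250 × 246 = 55.4 kN.
Governing: min(113.0, 133.2, 55.4) = 55.4 kN → gross-section yield.

55.4 kN (gross-section yield governs)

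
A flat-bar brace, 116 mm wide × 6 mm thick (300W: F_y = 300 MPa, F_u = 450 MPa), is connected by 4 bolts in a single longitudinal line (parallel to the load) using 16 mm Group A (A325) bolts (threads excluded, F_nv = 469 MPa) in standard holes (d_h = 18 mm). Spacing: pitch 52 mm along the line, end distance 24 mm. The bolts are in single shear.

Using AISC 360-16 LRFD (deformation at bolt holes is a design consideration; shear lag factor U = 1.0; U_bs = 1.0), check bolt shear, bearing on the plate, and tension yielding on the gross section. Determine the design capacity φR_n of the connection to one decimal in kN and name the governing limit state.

187.9 kN (gross-section yield governs)

Bolt shear: A_b = π(16)²/4 = 201.06 mm². φR_n = 0.75 × 469 × 201.06 × 4 × 1 = 282.9 kN.
Bearing (6 mm plate, F_u = 450 MPa): end bolts L_c = 24 − 18/2 = 15, R_n = min(1.2×15×6×450, 2.4×16×6×450) = 48.6 kN/bolt; interior L_c = 52 − 18 = 34, R_n = 103.68 kN/bolt. φR_n = 0.75 × (1×48.6 + 3×103.68) = 269.7 kN.
Tension yield (gross): A_g = 116×6 = 696 mm². φR_n = 0.90 × 300 × 696 = 187.9 kN.
Governing: min(282.9, 269.7, 187.9) = 187.9 kN → gross-section yield.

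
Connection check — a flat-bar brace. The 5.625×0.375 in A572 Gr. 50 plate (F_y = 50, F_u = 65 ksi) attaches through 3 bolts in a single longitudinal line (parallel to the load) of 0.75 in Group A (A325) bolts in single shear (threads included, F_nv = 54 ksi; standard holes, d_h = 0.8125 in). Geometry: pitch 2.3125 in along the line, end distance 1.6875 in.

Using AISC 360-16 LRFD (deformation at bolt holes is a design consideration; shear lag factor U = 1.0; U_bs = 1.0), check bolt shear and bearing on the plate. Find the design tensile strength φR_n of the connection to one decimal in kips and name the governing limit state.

Bolt shear: A_b = π(0.75)²/4 = 0.44179 in². φR_n = 0.75 × 54 × 0.44179 × 3 × 1 = 53.7 kips.
Bearing (0.375 in plate, F_u = 65 ksi): end bolts L_c = 1.6875 − 0.8125/2 = 1.28125, R_n = min(1.2×1.28125×0.375×65, 2.4×0.75×0.375×65) = 37.477 kips/bolt; interior L_c = 2.3125 − 0.8125 = 1.5, R_n = 43.875 kips/bolt. φR_n = 0.75 × (1×37.477 + 2×43.875) = 93.9 kips.
Governing: min(53.7, 93.9) = 53.7 kips → bolt shear.

53.7 kips (bolt shear governs)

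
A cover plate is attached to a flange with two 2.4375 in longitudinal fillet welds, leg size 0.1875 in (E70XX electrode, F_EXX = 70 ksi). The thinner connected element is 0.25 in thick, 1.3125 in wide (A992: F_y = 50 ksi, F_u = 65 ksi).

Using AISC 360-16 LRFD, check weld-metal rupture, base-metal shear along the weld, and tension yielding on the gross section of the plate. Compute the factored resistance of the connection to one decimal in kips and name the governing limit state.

Weld metal: throat = 0.707×0.1875 = 0.13256 in, L = 2×2.4375 = 4.875 in. φR_n = 0.75 × 0.6 × 70 × 0.13256 × 4.875 = 20.4 kips.
Base metal shear (0.25 in plate): yield φR_n = 1.0×0.6×50×0.25×4.875 = 36.6 kips; rupture φR_n = 0.75×0.6×65×0.25×4.875 = 35.6 kips; take 35.6 kips (rupture).
Tension yield (gross): A_g = 1.3125×0.25 = 0.32813 in². φR_n = 0.90 × 50 × 0.32813 = 14.8 kips.
Governing: min(20.4, 35.6, 14.8) = 14.8 kips → gross-section yield.

14.8 kips (gross-section yield governs)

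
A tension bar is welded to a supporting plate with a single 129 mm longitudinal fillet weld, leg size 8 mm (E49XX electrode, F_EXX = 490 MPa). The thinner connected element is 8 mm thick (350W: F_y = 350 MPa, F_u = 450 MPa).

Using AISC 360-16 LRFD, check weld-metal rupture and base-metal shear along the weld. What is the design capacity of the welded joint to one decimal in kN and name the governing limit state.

160.9 kN (weld metal governs)

Weld metal: throat = 0.707×8 = 5.656 mm, L = 129 mm. φR_n = 0.75 × 0.6 × 490 × 5.656 × 129 = 160.9 kN.
Base metal shear (8 mm plate): yield φR_n = 1.0×0.6×350×8×129 = 216.7 kN; rupture φR_n = 0.75×0.6×450×8×129 = 209.0 kN; take 209.0 kN (rupture).
Governing: min(160.9, 209.0) = 160.9 kN → weld metal.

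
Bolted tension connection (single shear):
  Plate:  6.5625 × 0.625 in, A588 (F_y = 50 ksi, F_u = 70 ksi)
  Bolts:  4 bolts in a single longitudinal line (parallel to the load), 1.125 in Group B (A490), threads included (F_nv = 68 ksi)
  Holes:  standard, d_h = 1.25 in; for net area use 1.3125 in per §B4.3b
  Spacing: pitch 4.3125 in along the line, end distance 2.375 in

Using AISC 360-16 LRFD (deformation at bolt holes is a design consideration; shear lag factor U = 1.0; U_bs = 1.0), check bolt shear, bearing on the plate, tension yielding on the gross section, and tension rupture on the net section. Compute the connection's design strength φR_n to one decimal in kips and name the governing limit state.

Bolt shear: A_b = π(1.125)²/4 = 0.99402 in². φR_n = 0.75 × 68 × 0.99402 × 4 × 1 = 202.8 kips.
Bearing (0.625 in plate, F_u = 70 ksi): end bolts L_c = 2.375 − 1.25/2 = 1.75, R_n = min(1.2×1.75×0.625×70, 2.4×1.125×0.625×70) = 91.875 kips/bolt; interior L_c = 4.3125 − 1.25 = 3.0625, R_n = 118.13 kips/bolt. φR_n = 0.75 × (1×91.875 + 3×118.13) = 334.7 kips.
Tension yield (gross): A_g = 6.5625×0.625 = 4.1016 in². φR_n = 0.90 × 50 × 4.1016 = 184.6 kips.
Tension rupture (net): A_n = (6.5625 − 1×1.3125)×0.625 = 3.2813 in² (U = 1.0, A_e = A_n). φR_n = 0.75 × 70 × 3.2813 = 172.3 kips.
Governing: min(202.8, 334.7, 184.6, 172.3) = 172.3 kips → net-section rupture.

172.3 kips (net-section rupture governs)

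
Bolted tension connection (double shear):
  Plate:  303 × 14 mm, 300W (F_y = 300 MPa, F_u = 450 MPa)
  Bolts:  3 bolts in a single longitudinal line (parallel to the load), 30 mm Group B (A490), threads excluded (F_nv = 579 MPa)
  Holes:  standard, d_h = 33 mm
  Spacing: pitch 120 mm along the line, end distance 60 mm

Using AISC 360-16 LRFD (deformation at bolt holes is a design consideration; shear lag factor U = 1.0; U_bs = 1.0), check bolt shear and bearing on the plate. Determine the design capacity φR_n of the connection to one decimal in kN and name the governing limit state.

927.0 kN (bearing governs)

Bolt shear: A_b = π(30)²/4 = 706.86 mm². φR_n = 0.75 × 579 × 706.86 × 3 × 2 = 1841.7 kN.
Bearing (14 mm plate, F_u = 450 MPa): end bolts L_c = 60 − 33/2 = 43.5, R_n = min(1.2×43.5×14×450, 2.4×30×14×450) = 328.86 kN/bolt; interior L_c = 120 − 33 = 87, R_n = 453.6 kN/bolt. φR_n = 0.75 × (1×328.86 + 2×453.6) = 927.0 kN.
Governing: min(1841.7, 927.0) = 927.0 kN → bearing.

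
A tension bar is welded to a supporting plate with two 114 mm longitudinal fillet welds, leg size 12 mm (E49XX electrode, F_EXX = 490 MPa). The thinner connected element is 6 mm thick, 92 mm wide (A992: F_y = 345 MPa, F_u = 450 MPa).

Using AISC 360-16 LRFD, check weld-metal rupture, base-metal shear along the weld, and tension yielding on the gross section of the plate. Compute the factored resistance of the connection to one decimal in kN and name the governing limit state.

171.4 kN (gross-section yield governs)

Weld metal: throat = 0.707×12 = 8.484 mm, L = 2×114 = 228 mm. φR_n = 0.75 × 0.6 × 490 × 8.484 × 228 = 426.5 kN.
Base metal shear (6 mm plate): yield φR_n = 1.0×0.6×345×6×228 = 283.2 kN; rupture φR_n = 0.75×0.6×450×6×228 = 277.0 kN; take 277.0 kN (rupture).
Tension yield (gross): A_g = 92×6 = 552 mm². φR_n = 0.90 × 345 × 552 = 171.4 kN.
Governing: min(426.5, 277.0, 171.4) = 171.4 kN → gross-section yield.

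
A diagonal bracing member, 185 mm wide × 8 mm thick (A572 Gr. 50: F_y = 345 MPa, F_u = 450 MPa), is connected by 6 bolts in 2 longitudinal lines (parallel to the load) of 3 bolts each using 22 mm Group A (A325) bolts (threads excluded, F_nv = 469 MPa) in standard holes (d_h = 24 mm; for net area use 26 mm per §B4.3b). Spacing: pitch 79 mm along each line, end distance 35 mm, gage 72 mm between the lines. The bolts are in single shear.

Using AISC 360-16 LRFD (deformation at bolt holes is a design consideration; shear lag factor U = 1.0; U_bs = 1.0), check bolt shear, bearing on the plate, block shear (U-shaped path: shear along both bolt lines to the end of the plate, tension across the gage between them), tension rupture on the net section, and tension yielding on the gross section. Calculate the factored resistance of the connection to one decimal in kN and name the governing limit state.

Bolt shear: A_b = π(22)²/4 = 380.13 mm². φR_n = 0.75 × 469 × 380.13 × 6 × 1 = 802.3 kN.
Bearing (8 mm plate, F_u = 450 MPa): end bolts L_c = 35 − 24/2 = 23, R_n = min(1.2×23×8×450, 2.4×22×8×450) = 99.36 kN/bolt; interior L_c = 79 − 24 = 55, R_n = 190.08 kN/bolt. φR_n = 0.75 × (2×99.36 + 4×190.08) = 719.3 kN.
Block shear: shear path 2×[35+2×79] = 2×193 mm, A_gv = 3088, A_nv = 2×(193 − 2.5×26)×8 = 2048 mm²; tension across gage: (72 − 1×26)×8 = 368 mm². R_n = min(0.6×450×2048, 0.6×345×3088) + 1.0×450×368 = min(552.96, 639.22) + 165.6 = 718.56 kN. φR_n = 0.75 × 718.56 = 538.9 kN.
Tension rupture (net): A_n = (185 − 2×26)×8 = 1064 mm² (U = 1.0, A_e = A_n). φR_n = 0.75 × 450 × 1064 = 359.1 kN.
Tension yield (gross): A_g = 185×8 = 1480 mm². φR_n = 0.90 × 345 × 1480 = 459.5 kN.
Governing: min(802.3, 719.3, 538.9, 359.1, 459.5) = 359.1 kN → net-section rupture.

359.1 kN (net-section rupture governs)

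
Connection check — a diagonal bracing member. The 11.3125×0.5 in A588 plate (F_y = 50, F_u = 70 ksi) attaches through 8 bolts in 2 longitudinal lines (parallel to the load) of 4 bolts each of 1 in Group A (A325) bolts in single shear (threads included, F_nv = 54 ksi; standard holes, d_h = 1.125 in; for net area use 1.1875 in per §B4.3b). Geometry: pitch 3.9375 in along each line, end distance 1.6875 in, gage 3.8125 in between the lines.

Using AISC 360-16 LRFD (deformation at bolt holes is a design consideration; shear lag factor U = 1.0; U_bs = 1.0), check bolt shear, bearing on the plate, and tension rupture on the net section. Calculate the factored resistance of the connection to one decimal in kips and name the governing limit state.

Bolt shear: A_b = π(1)²/4 = 0.7854 in². φR_n = 0.75 × 54 × 0.7854 × 8 × 1 = 254.5 kips.
Bearing (0.5 in plate, F_u = 70 ksi): end bolts L_c = 1.6875 − 1.125/2 = 1.125, R_n = min(1.2×1.125×0.5×70, 2.4×1×0.5×70) = 47.25 kips/bolt; interior L_c = 3.9375 − 1.125 = 2.8125, R_n = 84 kips/bolt. φR_n = 0.75 × (2×47.25 + 6×84) = 448.9 kips.
Tension rupture (net): A_n = (11.3125 − 2×1.1875)×0.5 = 4.4688 in² (U = 1.0, A_e = A_n). φR_n = 0.75 × 70 × 4.4688 = 234.6 kips.
Governing: min(254.5, 448.9, 234.6) = 234.6 kips → net-section rupture.

234.6 kips (net-section rupture governs)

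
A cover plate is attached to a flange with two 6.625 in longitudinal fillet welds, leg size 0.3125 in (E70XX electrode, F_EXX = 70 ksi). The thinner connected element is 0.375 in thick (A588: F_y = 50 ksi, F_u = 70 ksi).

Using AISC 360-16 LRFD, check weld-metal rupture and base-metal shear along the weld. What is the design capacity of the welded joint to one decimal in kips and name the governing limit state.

Weld metal: throat = 0.707×0.3125 = 0.22094 in, L = 2×6.625 = 13.25 in. φR_n = 0.75 × 0.6 × 70 × 0.22094 × 13.25 = 92.2 kips.
Base metal shear (0.375 in plate): yield φR_n = 1.0×0.6×50×0.375×13.25 = 149.1 kips; rupture φR_n = 0.75×0.6×70×0.375×13.25 = 156.5 kips; take 149.1 kips (yield).
Governing: min(92.2, 149.1) = 92.2 kips → weld metal.

92.2 kips (weld metal governs)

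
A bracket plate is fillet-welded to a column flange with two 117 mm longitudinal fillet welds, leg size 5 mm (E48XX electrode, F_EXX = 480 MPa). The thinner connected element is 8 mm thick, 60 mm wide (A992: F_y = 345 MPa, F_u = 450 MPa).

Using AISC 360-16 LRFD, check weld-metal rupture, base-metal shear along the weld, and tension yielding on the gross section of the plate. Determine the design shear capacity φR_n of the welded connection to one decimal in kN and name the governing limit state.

Weld metal: throat = 0.707×5 = 3.535 mm, L = 2×117 = 234 mm. φR_n = 0.75 × 0.6 × 480 × 3.535 × 234 = 178.7 kN.
Base metal shear (8 mm plate): yield φR_n = 1.0×0.6×345×8×234 = 387.5 kN; rupture φR_n = 0.75×0.6×450×8×234 = 379.1 kN; take 379.1 kN (rupture).
Tension yield (gross): A_g = 60×8 = 480 mm². φR_n = 0.90 × 345 × 480 = 149.0 kN.
Governing: min(178.7, 379.1, 149.0) = 149.0 kN → gross-section yield.

149.0 kN (gross-section yield governs)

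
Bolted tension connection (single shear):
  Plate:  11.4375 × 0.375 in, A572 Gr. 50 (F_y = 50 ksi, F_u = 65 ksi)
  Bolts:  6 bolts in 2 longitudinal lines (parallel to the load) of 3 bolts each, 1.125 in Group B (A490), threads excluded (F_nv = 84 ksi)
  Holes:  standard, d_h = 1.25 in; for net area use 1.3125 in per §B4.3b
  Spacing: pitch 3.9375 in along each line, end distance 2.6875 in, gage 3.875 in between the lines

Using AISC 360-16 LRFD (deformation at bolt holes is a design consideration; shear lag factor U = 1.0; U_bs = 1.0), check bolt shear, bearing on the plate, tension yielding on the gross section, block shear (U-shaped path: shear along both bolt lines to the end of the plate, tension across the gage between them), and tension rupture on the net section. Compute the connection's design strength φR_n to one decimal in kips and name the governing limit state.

Bolt shear: A_b = π(1.125)²/4 = 0.99402 in². φR_n = 0.75 × 84 × 0.99402 × 6 × 1 = 375.7 kips.
Bearing (0.375 in plate, F_u = 65 ksi): end bolts L_c = 2.6875 − 1.25/2 = 2.0625, R_n = min(1.2×2.0625×0.375×65, 2.4×1.125×0.375×65) = 60.328 kips/bolt; interior L_c = 3.9375 − 1.25 = 2.6875, R_n = 65.813 kips/bolt. φR_n = 0.75 × (2×60.328 + 4×65.813) = 287.9 kips.
Tension yield (gross): A_g = 11.4375×0.375 = 4.2891 in². φR_n = 0.90 × 50 × 4.2891 = 193.0 kips.
Block shear: shear path 2×[2.6875+2×3.9375] = 2×10.5625 in, A_gv = 7.9219, A_nv = 2×(10.5625 − 2.5×1.3125)×0.375 = 5.4609 in²; tension across gage: (3.875 − 1×1.3125)×0.375 = 0.96094 in². R_n = min(0.6×65×5.4609, 0.6×50×7.9219) + 1.0×65×0.96094 = min(212.98, 237.66) + 62.461 = 275.44 kips. φR_n = 0.75 × 275.44 = 206.6 kips.
Tension rupture (net): A_n = (11.4375 − 2×1.3125)×0.375 = 3.3047 in² (U = 1.0, A_e = A_n). φR_n = 0.75 × 65 × 3.3047 = 161.1 kips.
Governing: min(375.7, 287.9, 193.0, 206.6, 161.1) = 161.1 kips → net-section rupture.

161.1 kips (net-section rupture governs)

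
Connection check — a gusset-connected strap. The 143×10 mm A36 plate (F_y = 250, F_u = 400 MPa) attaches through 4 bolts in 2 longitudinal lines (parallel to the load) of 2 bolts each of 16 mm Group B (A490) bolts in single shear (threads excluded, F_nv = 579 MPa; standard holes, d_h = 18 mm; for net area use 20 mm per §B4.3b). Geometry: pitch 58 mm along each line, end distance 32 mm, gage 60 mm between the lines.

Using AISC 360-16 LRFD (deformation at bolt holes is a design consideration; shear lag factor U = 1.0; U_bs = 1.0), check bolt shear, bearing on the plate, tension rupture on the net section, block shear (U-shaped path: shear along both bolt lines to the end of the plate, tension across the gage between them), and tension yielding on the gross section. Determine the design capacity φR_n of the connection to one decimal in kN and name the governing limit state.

Bolt shear: A_b = π(16)²/4 = 201.06 mm². φR_n = 0.75 × 579 × 201.06 × 4 × 1 = 349.2 kN.
Bearing (10 mm plate, F_u = 400 MPa): end bolts L_c = 32 − 18/2 = 23, R_n = min(1.2×23×10×400, 2.4×16×10×400) = 110.4 kN/bolt; interior L_c = 58 − 18 = 40, R_n = 153.6 kN/bolt. φR_n = 0.75 × (2×110.4 + 2×153.6) = 396.0 kN.
Tension rupture (net): A_n = (143 − 2×20)×10 = 1030 mm² (U = 1.0, A_e = A_n). φR_n = 0.75 × 400 × 1030 = 309.0 kN.
Block shear: shear path 2×[32+1×58] = 2×90 mm, A_gv = 1800, A_nv = 2×(90 − 1.5×20)×10 = 1200 mm²; tension across gage: (60 − 1×20)×10 = 400 mm². R_n = min(0.6×400×1200, 0.6×250×1800) + 1.0×400×400 = min(288, 270) + 160 = 430 kN. φR_n = 0.75 × 430 = 322.5 kN.
Tension yield (gross): A_g = 143×10 = 1430 mm². φR_n = 0.90 × 250 × 1430 = 321.8 kN.
Governing: min(349.2, 396.0, 309.0, 322.5, 321.8) = 309.0 kN → net-section rupture.

309.0 kN (net-section rupture governs)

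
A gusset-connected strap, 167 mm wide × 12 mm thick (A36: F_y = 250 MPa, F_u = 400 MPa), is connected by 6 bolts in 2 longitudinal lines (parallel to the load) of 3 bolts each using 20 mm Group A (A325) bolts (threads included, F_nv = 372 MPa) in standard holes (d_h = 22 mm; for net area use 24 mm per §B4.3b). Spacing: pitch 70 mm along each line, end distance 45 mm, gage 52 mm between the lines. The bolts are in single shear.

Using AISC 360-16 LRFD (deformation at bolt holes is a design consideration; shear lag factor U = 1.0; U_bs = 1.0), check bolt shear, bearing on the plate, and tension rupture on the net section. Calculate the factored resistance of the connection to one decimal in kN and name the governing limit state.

Bolt shear: A_b = π(20)²/4 = 314.16 mm². φR_n = 0.75 × 372 × 314.16 × 6 × 1 = 525.9 kN.
Bearing (12 mm plate, F_u = 400 MPa): end bolts L_c = 45 − 22/2 = 34, R_n = min(1.2×34×12×400, 2.4×20×12×400) = 195.84 kN/bolt; interior L_c = 70 − 22 = 48, R_n = 230.4 kN/bolt. φR_n = 0.75 × (2×195.84 + 4×230.4) = 985.0 kN.
Tension rupture (net): A_n = (167 − 2×24)×12 = 1428 mm² (U = 1.0, A_e = A_n). φR_n = 0.75 × 400 × 1428 = 428.4 kN.
Governing: min(525.9, 985.0, 428.4) = 428.4 kN → net-section rupture.

428.4 kN (net-section rupture governs)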